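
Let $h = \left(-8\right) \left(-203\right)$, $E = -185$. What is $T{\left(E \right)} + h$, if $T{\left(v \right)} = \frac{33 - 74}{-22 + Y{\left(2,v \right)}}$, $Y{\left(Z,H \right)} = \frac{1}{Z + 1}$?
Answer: $\frac{105683}{65} \approx 1625.9$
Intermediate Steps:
$Y{\left(Z,H \right)} = \frac{1}{1 + Z}$
$T{\left(v \right)} = \frac{123}{65}$ ($T{\left(v \right)} = \frac{33 - 74}{-22 + \frac{1}{1 + 2}} = - \frac{41}{-22 + \frac{1}{3}} = - \frac{41}{- \frac{65}{3}} = \left(-41\right) \left(- \frac{3}{65}\right) = \frac{123}{65}$)
$h = 1624$
$T{\left(E \right)} + h = \frac{123}{65} + 1624 = \frac{105683}{65}$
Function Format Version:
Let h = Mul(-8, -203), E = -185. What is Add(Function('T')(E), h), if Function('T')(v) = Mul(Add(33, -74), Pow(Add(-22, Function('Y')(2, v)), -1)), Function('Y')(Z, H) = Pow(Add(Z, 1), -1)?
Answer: Rational(105683, 65) ≈ 1625.9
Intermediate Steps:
Function('Y')(Z, H) = Pow(Add(1, Z), -1)
Function('T')(v) = Rational(123, 65) (Function('T')(v) = Mul(Add(33, -74), Pow(Add(-22, Pow(Add(1, 2), -1)), -1)) = Mul(-41, Pow(Add(-22, Pow(3, -1)), -1)) = Mul(-41, Pow(Add(-22, Rational(1, 3)), -1)) = Mul(-41, Pow(Rational(-65, 3), -1)) = Mul(-41, Rational(-3, 65)) = Rational(123, 65))
h = 1624
Add(Function('T')(E), h) = Add(Rational(123, 65), 1624) = Rational(105683, 65)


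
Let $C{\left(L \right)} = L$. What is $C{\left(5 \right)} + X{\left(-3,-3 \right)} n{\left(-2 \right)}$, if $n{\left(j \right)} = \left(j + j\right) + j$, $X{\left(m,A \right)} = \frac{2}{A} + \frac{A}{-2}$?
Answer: $0$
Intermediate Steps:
$X{\left(m,A \right)} = \frac{2}{A} - \frac{A}{2}$ ($X{\left(m,A \right)} = \frac{2}{A} + A \left(- \frac{1}{2}\right) = \frac{2}{A} - \frac{A}{2}$)
$n{\left(j \right)} = 3 j$ ($n{\left(j \right)} = 2 j + j = 3 j$)
$C{\left(5 \right)} + X{\left(-3,-3 \right)} n{\left(-2 \right)} = 5 + \left(\frac{2}{-3} - - \frac{3}{2}\right) 3 \left(-2\right) = 5 + \left(2 \left(- \frac{1}{3}\right) + \frac{3}{2}\right) \left(-6\right) = 5 + \left(- \frac{2}{3} + \frac{3}{2}\right) \left(-6\right) = 5 + \frac{5}{6} \left(-6\right) = 5 - 5 = 0$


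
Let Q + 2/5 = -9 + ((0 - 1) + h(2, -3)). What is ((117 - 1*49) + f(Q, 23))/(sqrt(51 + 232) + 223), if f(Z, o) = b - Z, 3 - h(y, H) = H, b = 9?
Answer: 90761/247230 - 407*sqrt(283)/247230 ≈ 0.33942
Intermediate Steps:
h(y, H) = 3 - H
Q = -22/5 (Q = -2/5 + (-9 + ((0 - 1) + (3 - 1*(-3)))) = -2/5 + (-9 + (-1 + (3 + 3))) = -2/5 + (-9 + (-1 + 6)) = -2/5 + (-9 + 5) = -2/5 - 4 = -22/5 ≈ -4.4000)
f(Z, o) = 9 - Z
((117 - 1*49) + f(Q, 23))/(sqrt(51 + 232) + 223) = ((117 - 1*49) + (9 - 1*(-22/5)))/(sqrt(51 + 232) + 223) = ((117 - 49) + (9 + 22/5))/(sqrt(283) + 223) = (68 + 67/5)/(223 + sqrt(283)) = 407/(5*(223 + sqrt(283)))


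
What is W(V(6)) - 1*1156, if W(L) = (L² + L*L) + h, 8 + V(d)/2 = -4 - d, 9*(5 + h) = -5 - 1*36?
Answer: 12838/9 ≈ 1426.4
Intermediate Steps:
h = -86/9 (h = -5 + (-5 - 1*36)/9 = -5 + (-5 - 36)/9 = -5 + (⅑)*(-41) = -5 - 41/9 = -86/9 ≈ -9.5556)
V(d) = -24 - 2*d (V(d) = -16 + 2*(-4 - d) = -16 + (-8 - 2*d) = -24 - 2*d)
W(L) = -86/9 + 2*L² (W(L) = (L² + L*L) - 86/9 = (L² + L²) - 86/9 = 2*L² - 86/9 = -86/9 + 2*L²)
W(V(6)) - 1*1156 = (-86/9 + 2*(-24 - 2*6)²) - 1*1156 = (-86/9 + 2*(-24 - 12)²) - 1156 = (-86/9 + 2*(-36)²) - 1156 = (-86/9 + 2*1296) - 1156 = (-86/9 + 2592) - 1156 = 23242/9 - 1156 = 12838/9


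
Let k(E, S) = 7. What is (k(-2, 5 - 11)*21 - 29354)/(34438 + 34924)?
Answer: -29207/69362 ≈ -0.42108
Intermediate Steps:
(k(-2, 5 - 11)*21 - 29354)/(34438 + 34924) = (7*21 - 29354)/(34438 + 34924) = (147 - 29354)/69362 = -29207*1/69362 = -29207/69362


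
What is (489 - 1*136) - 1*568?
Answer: -215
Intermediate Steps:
(489 - 1*136) - 1*568 = (489 - 136) - 568 = 353 - 568 = -215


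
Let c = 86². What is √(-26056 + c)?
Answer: 2*I*√4665 ≈ 136.6*I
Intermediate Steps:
c = 7396
√(-26056 + c) = √(-26056 + 7396) = √(-18660) = 2*I*√4665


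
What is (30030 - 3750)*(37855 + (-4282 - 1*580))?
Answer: 867056040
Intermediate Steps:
(30030 - 3750)*(37855 + (-4282 - 1*580)) = 26280*(37855 + (-4282 - 580)) = 26280*(37855 - 4862) = 26280*32993 = 867056040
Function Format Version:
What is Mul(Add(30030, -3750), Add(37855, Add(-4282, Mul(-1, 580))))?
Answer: 867056040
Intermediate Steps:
Mul(Add(30030, -3750), Add(37855, Add(-4282, Mul(-1, 580)))) = Mul(26280, Add(37855, Add(-4282, -580))) = Mul(26280, Add(37855, -4862)) = Mul(26280, 32993) = 867056040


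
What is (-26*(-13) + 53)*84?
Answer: 32844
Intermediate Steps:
(-26*(-13) + 53)*84 = (338 + 53)*84 = 391*84 = 32844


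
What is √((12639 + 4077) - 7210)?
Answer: 7*√194 ≈ 97.499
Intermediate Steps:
√((12639 + 4077) - 7210) = √(16716 - 7210) = √9506 = 7*√194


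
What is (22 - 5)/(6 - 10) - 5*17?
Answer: -357/4 ≈ -89.250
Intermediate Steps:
(22 - 5)/(6 - 10) - 5*17 = 17/(-4) - 85 = 17*(-¼) - 85 = -17/4 - 85 = -357/4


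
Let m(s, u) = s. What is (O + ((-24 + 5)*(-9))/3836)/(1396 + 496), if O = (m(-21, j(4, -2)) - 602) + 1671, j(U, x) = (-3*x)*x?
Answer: 4020299/7257712 ≈ 0.55394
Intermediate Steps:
j(U, x) = -3*x**2
O = 1048 (O = (-21 - 602) + 1671 = -623 + 1671 = 1048)
(O + ((-24 + 5)*(-9))/3836)/(1396 + 496) = (1048 + ((-24 + 5)*(-9))/3836)/(1396 + 496) = (1048 - 19*(-9)*(1/3836))/1892 = (1048 + 171*(1/3836))*(1/1892) = (1048 + 171/3836)*(1/1892) = (4020299/3836)*(1/1892) = 4020299/7257712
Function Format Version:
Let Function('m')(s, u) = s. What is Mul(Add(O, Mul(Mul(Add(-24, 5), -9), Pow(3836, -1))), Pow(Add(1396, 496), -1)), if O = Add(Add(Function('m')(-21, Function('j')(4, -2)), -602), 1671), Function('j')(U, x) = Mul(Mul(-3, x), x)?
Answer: Rational(4020299, 7257712) ≈ 0.55394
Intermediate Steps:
Function('j')(U, x) = Mul(-3, Pow(x, 2))
O = 1048 (O = Add(Add(-21, -602), 1671) = Add(-623, 1671) = 1048)
Mul(Add(O, Mul(Mul(Add(-24, 5), -9), Pow(3836, -1))), Pow(Add(1396, 496), -1)) = Mul(Add(1048, Mul(Mul(Add(-24, 5), -9), Pow(3836, -1))), Pow(Add(1396, 496), -1)) = Mul(Add(1048, Mul(Mul(-19, -9), Rational(1, 3836))), Pow(1892, -1)) = Mul(Add(1048, Mul(171, Rational(1, 3836))), Rational(1, 1892)) = Mul(Add(1048, Rational(171, 3836)), Rational(1, 1892)) = Mul(Rational(4020299, 3836), Rational(1, 1892)) = Rational(4020299, 7257712)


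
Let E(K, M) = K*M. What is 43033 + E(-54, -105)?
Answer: 48703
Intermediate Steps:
43033 + E(-54, -105) = 43033 - 54*(-105) = 43033 + 5670 = 48703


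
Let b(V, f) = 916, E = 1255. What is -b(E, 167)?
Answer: -916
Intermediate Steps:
-b(E, 167) = -1*916 = -916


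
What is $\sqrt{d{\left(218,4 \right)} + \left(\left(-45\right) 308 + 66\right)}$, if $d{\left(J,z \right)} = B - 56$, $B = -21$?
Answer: $i \sqrt{13871} \approx 117.78 i$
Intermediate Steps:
$d{\left(J,z \right)} = -77$ ($d{\left(J,z \right)} = -21 - 56 = -77$)
$\sqrt{d{\left(218,4 \right)} + \left(\left(-45\right) 308 + 66\right)} = \sqrt{-77 + \left(\left(-45\right) 308 + 66\right)} = \sqrt{-77 + \left(-13860 + 66\right)} = \sqrt{-77 - 13794} = \sqrt{-13871} = i \sqrt{13871}$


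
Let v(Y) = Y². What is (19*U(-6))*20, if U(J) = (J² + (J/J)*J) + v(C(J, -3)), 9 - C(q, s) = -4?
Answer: 75620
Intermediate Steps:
C(q, s) = 13 (C(q, s) = 9 - 1*(-4) = 9 + 4 = 13)
U(J) = 169 + J + J² (U(J) = (J² + (J/J)*J) + 13² = (J² + 1*J) + 169 = (J² + J) + 169 = (J + J²) + 169 = 169 + J + J²)
(19*U(-6))*20 = (19*(169 - 6 + (-6)²))*20 = (19*(169 - 6 + 36))*20 = (19*199)*20 = 3781*20 = 75620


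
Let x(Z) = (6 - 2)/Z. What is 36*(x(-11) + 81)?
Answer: 31932/11 ≈ 2902.9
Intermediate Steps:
x(Z) = 4/Z
36*(x(-11) + 81) = 36*(4/(-11) + 81) = 36*(4*(-1/11) + 81) = 36*(-4/11 + 81) = 36*(887/11) = 31932/11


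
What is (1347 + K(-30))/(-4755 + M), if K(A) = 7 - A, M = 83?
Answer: -173/584 ≈ -0.29623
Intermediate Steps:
(1347 + K(-30))/(-4755 + M) = (1347 + (7 - 1*(-30)))/(-4755 + 83) = (1347 + (7 + 30))/(-4672) = (1347 + 37)*(-1/4672) = 1384*(-1/4672) = -173/584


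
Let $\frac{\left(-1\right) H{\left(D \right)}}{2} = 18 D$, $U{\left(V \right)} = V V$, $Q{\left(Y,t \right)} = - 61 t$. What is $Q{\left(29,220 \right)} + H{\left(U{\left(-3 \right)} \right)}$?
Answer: $-13744$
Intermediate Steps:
$U{\left(V \right)} = V^{2}$
$H{\left(D \right)} = - 36 D$ ($H{\left(D \right)} = - 2 \cdot 18 D = - 36 D$)
$Q{\left(29,220 \right)} + H{\left(U{\left(-3 \right)} \right)} = \left(-61\right) 220 - 36 \left(-3\right)^{2} = -13420 - 324 = -13744$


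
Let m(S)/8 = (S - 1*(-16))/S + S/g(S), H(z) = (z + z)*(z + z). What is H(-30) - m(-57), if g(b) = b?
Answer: 204416/57 ≈ 3586.2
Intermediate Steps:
H(z) = 4*z² (H(z) = (2*z)*(2*z) = 4*z²)
m(S) = 8 + 8*(16 + S)/S (m(S) = 8*((S - 1*(-16))/S + S/S) = 8*((S + 16)/S + 1) = 8*((16 + S)/S + 1) = 8*(1 + (16 + S)/S) = 8 + 8*(16 + S)/S)
H(-30) - m(-57) = 4*(-30)² - (16 + 128/(-57)) = 4*900 - (16 + 128*(-1/57)) = 3600 - (16 - 128/57) = 3600 - 1*784/57 = 3600 - 784/57 = 204416/57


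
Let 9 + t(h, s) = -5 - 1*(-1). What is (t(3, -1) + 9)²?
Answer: 16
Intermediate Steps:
t(h, s) = -13 (t(h, s) = -9 + (-5 - 1*(-1)) = -9 + (-5 + 1) = -9 - 4 = -13)
(t(3, -1) + 9)² = (-13 + 9)² = (-4)² = 16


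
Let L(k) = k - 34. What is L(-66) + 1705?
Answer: 1605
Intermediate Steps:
L(k) = -34 + k
L(-66) + 1705 = (-34 - 66) + 1705 = -100 + 1705 = 1605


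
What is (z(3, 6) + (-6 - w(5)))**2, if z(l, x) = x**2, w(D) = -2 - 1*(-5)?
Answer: 729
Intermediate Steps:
w(D) = 3 (w(D) = -2 + 5 = 3)
(z(3, 6) + (-6 - w(5)))**2 = (6**2 + (-6 - 1*3))**2 = (36 + (-6 - 3))**2 = (36 - 9)**2 = 27**2 = 729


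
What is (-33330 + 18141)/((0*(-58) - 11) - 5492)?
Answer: 15189/5503 ≈ 2.7601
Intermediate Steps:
(-33330 + 18141)/((0*(-58) - 11) - 5492) = -15189/((0 - 11) - 5492) = -15189/(-11 - 5492) = -15189/(-5503) = -15189*(-1/5503) = 15189/5503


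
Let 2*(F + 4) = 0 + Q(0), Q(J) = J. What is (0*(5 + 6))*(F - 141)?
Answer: 0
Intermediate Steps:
F = -4 (F = -4 + (0 + 0)/2 = -4 + (1/2)*0 = -4 + 0 = -4)
(0*(5 + 6))*(F - 141) = (0*(5 + 6))*(-4 - 141) = (0*11)*(-145) = 0*(-145) = 0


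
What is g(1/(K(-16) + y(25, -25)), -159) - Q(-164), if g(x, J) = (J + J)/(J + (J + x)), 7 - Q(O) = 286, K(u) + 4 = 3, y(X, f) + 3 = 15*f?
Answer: 33746439/120523 ≈ 280.00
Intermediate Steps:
y(X, f) = -3 + 15*f
K(u) = -1 (K(u) = -4 + 3 = -1)
Q(O) = -279 (Q(O) = 7 - 1*286 = 7 - 286 = -279)
g(x, J) = 2*J/(x + 2*J) (g(x, J) = (2*J)/(x + 2*J) = 2*J/(x + 2*J))
g(1/(K(-16) + y(25, -25)), -159) - Q(-164) = 2*(-159)/(1/(-1 + (-3 + 15*(-25))) + 2*(-159)) - 1*(-279) = 2*(-159)/(1/(-1 + (-3 - 375)) - 318) + 279 = 2*(-159)/(1/(-1 - 378) - 318) + 279 = 2*(-159)/(1/(-379) - 318) + 279 = 2*(-159)/(-1/379 - 318) + 279 = 2*(-159)/(-120523/379) + 279 = 2*(-159)*(-379/120523) + 279 = 120522/120523 + 279 = 33746439/120523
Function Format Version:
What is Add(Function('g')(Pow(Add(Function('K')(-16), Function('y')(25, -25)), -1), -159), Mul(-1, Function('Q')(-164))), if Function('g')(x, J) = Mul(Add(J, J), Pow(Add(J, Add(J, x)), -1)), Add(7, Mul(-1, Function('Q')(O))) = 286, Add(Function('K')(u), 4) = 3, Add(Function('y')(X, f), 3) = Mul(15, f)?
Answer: Rational(33746439, 120523) ≈ 280.00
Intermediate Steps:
Function('y')(X, f) = Add(-3, Mul(15, f))
Function('K')(u) = -1 (Function('K')(u) = Add(-4, 3) = -1)
Function('Q')(O) = -279 (Function('Q')(O) = Add(7, Mul(-1, 286)) = Add(7, -286) = -279)
Function('g')(x, J) = Mul(2, J, Pow(Add(x, Mul(2, J)), -1)) (Function('g')(x, J) = Mul(Mul(2, J), Pow(Add(x, Mul(2, J)), -1)) = Mul(2, J, Pow(Add(x, Mul(2, J)), -1)))
Add(Function('g')(Pow(Add(Function('K')(-16), Function('y')(25, -25)), -1), -159), Mul(-1, Function('Q')(-164))) = Add(Mul(2, -159, Pow(Add(Pow(Add(-1, Add(-3, Mul(15, -25))), -1), Mul(2, -159)), -1)), Mul(-1, -279)) = Add(Mul(2, -159, Pow(Add(Pow(Add(-1, Add(-3, -375)), -1), -318), -1)), 279) = Add(Mul(2, -159, Pow(Add(Pow(Add(-1, -378), -1), -318), -1)), 279) = Add(Mul(2, -159, Pow(Add(Pow(-379, -1), -318), -1)), 279) = Add(Mul(2, -159, Pow(Add(Rational(-1, 379), -318), -1)), 279) = Add(Mul(2, -159, Pow(Rational(-120523, 379), -1)), 279) = Add(Mul(2, -159, Rational(-379, 120523)), 279) = Add(Rational(120522, 120523), 279) = Rational(33746439, 120523)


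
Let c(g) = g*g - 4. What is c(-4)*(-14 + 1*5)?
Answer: -108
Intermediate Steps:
c(g) = -4 + g² (c(g) = g² - 4 = -4 + g²)
c(-4)*(-14 + 1*5) = (-4 + (-4)²)*(-14 + 1*5) = (-4 + 16)*(-14 + 5) = 12*(-9) = -108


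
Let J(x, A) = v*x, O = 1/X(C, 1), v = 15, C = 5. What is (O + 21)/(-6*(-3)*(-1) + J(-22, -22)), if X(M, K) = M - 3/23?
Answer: -2375/38976 ≈ -0.060935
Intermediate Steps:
X(M, K) = -3/23 + M (X(M, K) = M - 3*1/23 = M - 3/23 = -3/23 + M)
O = 23/112 (O = 1/(-3/23 + 5) = 1/(112/23) = 23/112 ≈ 0.20536)
J(x, A) = 15*x
(O + 21)/(-6*(-3)*(-1) + J(-22, -22)) = (23/112 + 21)/(-6*(-3)*(-1) + 15*(-22)) = 2375/(112*(18*(-1) - 330)) = 2375/(112*(-18 - 330)) = (2375/112)/(-348) = (2375/112)*(-1/348) = -2375/38976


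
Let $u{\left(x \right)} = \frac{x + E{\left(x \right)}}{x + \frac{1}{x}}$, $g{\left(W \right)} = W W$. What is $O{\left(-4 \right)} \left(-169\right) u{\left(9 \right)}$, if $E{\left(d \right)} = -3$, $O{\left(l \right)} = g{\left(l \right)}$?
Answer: $- \frac{73008}{41} \approx -1780.7$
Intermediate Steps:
$g{\left(W \right)} = W^{2}$
$O{\left(l \right)} = l^{2}$
$u{\left(x \right)} = \frac{-3 + x}{x + \frac{1}{x}}$ ($u{\left(x \right)} = \frac{x - 3}{x + \frac{1}{x}} = \frac{-3 + x}{x + \frac{1}{x}}$)
$O{\left(-4 \right)} \left(-169\right) u{\left(9 \right)} = \left(-4\right)^{2} \left(-169\right) \frac{9 \left(-3 + 9\right)}{1 + 9^{2}} = 16 \left(-169\right) 9 \frac{1}{1 + 81} \cdot 6 = - 2704 \cdot 9 \cdot \frac{1}{82} \cdot 6 = \left(-2704\right) \frac{27}{41} = - \frac{73008}{41}$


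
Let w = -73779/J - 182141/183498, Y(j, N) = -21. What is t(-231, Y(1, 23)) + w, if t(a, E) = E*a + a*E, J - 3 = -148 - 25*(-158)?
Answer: 6759801007333/698209890 ≈ 9681.6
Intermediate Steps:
J = 3805 (J = 3 + (-148 - 25*(-158)) = 3 + (-148 + 3950) = 3 + 3802 = 3805)
t(a, E) = 2*E*a (t(a, E) = E*a + E*a = 2*E*a)
w = -14231345447/698209890 (w = -73779/3805 - 182141/183498 = -14231345447/698209890 ≈ -20.383)
t(-231, Y(1, 23)) + w = 2*(-21)*(-231) - 14231345447/698209890 = 9702 - 14231345447/698209890 = 6759801007333/698209890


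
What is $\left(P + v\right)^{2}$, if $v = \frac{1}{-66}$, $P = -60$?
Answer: $\frac{15689521}{4356} \approx 3601.8$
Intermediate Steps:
$v = - \frac{1}{66} \approx -0.015152$
$\left(P + v\right)^{2} = \left(-60 - \frac{1}{66}\right)^{2} = \left(- \frac{3961}{66}\right)^{2} = \frac{15689521}{4356}$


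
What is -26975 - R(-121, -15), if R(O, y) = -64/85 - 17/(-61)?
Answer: -139862916/5185 ≈ -26975.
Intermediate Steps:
R(O, y) = -2459/5185 (R(O, y) = -64*1/85 - 17*(-1/61) = -64/85 + 17/61 = -2459/5185)
-26975 - R(-121, -15) = -26975 - 1*(-2459/5185) = -26975 + 2459/5185 = -139862916/5185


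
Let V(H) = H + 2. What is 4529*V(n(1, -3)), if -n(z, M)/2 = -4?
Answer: 45290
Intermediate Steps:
n(z, M) = 8 (n(z, M) = -2*(-4) = 8)
V(H) = 2 + H
4529*V(n(1, -3)) = 4529*(2 + 8) = 4529*10 = 45290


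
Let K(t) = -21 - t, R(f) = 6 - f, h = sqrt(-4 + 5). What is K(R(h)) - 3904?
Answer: -3930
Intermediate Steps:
h = 1 (h = sqrt(1) = 1)
K(R(h)) - 3904 = (-21 - (6 - 1*1)) - 3904 = (-21 - (6 - 1)) - 3904 = (-21 - 1*5) - 3904 = (-21 - 5) - 3904 = -26 - 3904 = -3930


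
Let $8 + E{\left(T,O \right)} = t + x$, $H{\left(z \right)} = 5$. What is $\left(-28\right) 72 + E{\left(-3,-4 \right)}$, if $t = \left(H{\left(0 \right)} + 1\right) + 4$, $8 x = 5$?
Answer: $- \frac{16107}{8} \approx -2013.4$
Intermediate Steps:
$x = \frac{5}{8}$ ($x = \frac{1}{8} \cdot 5 = \frac{5}{8} \approx 0.625$)
$t = 10$ ($t = \left(5 + 1\right) + 4 = 6 + 4 = 10$)
$E{\left(T,O \right)} = \frac{21}{8}$ ($E{\left(T,O \right)} = -8 + \left(10 + \frac{5}{8}\right) = -8 + \frac{85}{8} = \frac{21}{8}$)
$\left(-28\right) 72 + E{\left(-3,-4 \right)} = \left(-28\right) 72 + \frac{21}{8} = -2016 + \frac{21}{8} = - \frac{16107}{8}$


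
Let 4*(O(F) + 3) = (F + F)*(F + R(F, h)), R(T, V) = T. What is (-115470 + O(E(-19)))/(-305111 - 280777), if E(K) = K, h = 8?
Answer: 14389/73236 ≈ 0.19647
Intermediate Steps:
O(F) = -3 + F² (O(F) = -3 + ((F + F)*(F + F))/4 = -3 + ((2*F)*(2*F))/4 = -3 + (4*F²)/4 = -3 + F²)
(-115470 + O(E(-19)))/(-305111 - 280777) = (-115470 + (-3 + (-19)²))/(-305111 - 280777) = (-115470 + (-3 + 361))/(-585888) = (-115470 + 358)*(-1/585888) = -115112*(-1/585888) = 14389/73236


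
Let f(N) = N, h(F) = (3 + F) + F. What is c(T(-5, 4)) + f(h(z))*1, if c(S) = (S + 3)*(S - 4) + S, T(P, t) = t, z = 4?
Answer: 15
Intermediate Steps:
h(F) = 3 + 2*F
c(S) = S + (-4 + S)*(3 + S) (c(S) = (3 + S)*(-4 + S) + S = (-4 + S)*(3 + S) + S = S + (-4 + S)*(3 + S))
c(T(-5, 4)) + f(h(z))*1 = (-12 + 4**2) + (3 + 2*4)*1 = (-12 + 16) + (3 + 8)*1 = 4 + 11*1 = 4 + 11 = 15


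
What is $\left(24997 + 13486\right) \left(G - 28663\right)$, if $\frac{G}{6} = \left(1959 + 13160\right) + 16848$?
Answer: $6278078137$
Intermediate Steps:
$G = 191802$ ($G = 6 \left(\left(1959 + 13160\right) + 16848\right) = 6 \left(15119 + 16848\right) = 6 \cdot 31967 = 191802$)
$\left(24997 + 13486\right) \left(G - 28663\right) = \left(24997 + 13486\right) \left(191802 - 28663\right) = 38483 \cdot 163139 = 6278078137$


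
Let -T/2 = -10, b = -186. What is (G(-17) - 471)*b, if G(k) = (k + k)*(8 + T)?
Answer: 264678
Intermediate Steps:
T = 20 (T = -2*(-10) = 20)
G(k) = 56*k (G(k) = (k + k)*(8 + 20) = (2*k)*28 = 56*k)
(G(-17) - 471)*b = (56*(-17) - 471)*(-186) = (-952 - 471)*(-186) = -1423*(-186) = 264678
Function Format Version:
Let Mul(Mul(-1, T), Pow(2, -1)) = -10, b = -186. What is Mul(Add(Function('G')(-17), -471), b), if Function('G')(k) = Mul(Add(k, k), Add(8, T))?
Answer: 264678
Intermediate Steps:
T = 20 (T = Mul(-2, -10) = 20)
Function('G')(k) = Mul(56, k) (Function('G')(k) = Mul(Add(k, k), Add(8, 20)) = Mul(Mul(2, k), 28) = Mul(56, k))
Mul(Add(Function('G')(-17), -471), b) = Mul(Add(Mul(56, -17), -471), -186) = Mul(Add(-952, -471), -186) = Mul(-1423, -186) = 264678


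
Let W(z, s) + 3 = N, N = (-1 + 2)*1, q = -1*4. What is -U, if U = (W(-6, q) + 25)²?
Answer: -529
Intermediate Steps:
q = -4
N = 1 (N = 1*1 = 1)
W(z, s) = -2 (W(z, s) = -3 + 1 = -2)
U = 529 (U = (-2 + 25)² = 23² = 529)
-U = -1*529 = -529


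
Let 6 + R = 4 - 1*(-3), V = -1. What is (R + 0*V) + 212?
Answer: 213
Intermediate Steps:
R = 1 (R = -6 + (4 - 1*(-3)) = -6 + (4 + 3) = -6 + 7 = 1)
(R + 0*V) + 212 = (1 + 0*(-1)) + 212 = (1 + 0) + 212 = 1 + 212 = 213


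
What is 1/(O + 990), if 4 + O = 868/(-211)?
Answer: 211/207178 ≈ 0.0010184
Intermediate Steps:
O = -1712/211 (O = -4 + 868/(-211) = -4 + 868*(-1/211) = -4 - 868/211 = -1712/211 ≈ -8.1137)
1/(O + 990) = 1/(-1712/211 + 990) = 1/(207178/211) = 211/207178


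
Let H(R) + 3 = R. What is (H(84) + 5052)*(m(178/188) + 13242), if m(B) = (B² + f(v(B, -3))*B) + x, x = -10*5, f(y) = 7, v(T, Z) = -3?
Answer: 598666897335/8836 ≈ 6.7753e+7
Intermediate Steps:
H(R) = -3 + R
x = -50
m(B) = -50 + B² + 7*B (m(B) = (B² + 7*B) - 50 = -50 + B² + 7*B)
(H(84) + 5052)*(m(178/188) + 13242) = ((-3 + 84) + 5052)*((-50 + (178/188)² + 7*(178/188)) + 13242) = (81 + 5052)*((-50 + (178*(1/188))² + 7*(178*(1/188))) + 13242) = 5133*((-50 + (89/94)² + 7*(89/94)) + 13242) = 5133*((-50 + 7921/8836 + 623/94) + 13242) = 5133*(-375317/8836 + 13242) = 5133*(116630995/8836) = 598666897335/8836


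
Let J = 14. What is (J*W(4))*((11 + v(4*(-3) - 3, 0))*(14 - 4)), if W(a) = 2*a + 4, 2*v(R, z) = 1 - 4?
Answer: 15960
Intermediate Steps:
v(R, z) = -3/2 (v(R, z) = (1 - 4)/2 = (1/2)*(-3) = -3/2)
W(a) = 4 + 2*a
(J*W(4))*((11 + v(4*(-3) - 3, 0))*(14 - 4)) = (14*(4 + 2*4))*((11 - 3/2)*(14 - 4)) = (14*(4 + 8))*((19/2)*10) = (14*12)*95 = 168*95 = 15960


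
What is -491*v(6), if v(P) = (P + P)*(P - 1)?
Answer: -29460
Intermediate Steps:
v(P) = 2*P*(-1 + P) (v(P) = (2*P)*(-1 + P) = 2*P*(-1 + P))
-491*v(6) = -982*6*(-1 + 6) = -982*6*5 = -491*60 = -29460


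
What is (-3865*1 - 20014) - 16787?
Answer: -40666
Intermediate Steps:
(-3865*1 - 20014) - 16787 = (-3865 - 20014) - 16787 = -23879 - 16787 = -40666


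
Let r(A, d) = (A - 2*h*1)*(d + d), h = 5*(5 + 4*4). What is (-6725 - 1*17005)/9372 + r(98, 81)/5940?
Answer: -43631/7810 ≈ -5.5866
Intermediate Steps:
h = 105 (h = 5*(5 + 16) = 5*21 = 105)
r(A, d) = 2*d*(-210 + A) (r(A, d) = (A - 2*105*1)*(d + d) = (A - 210*1)*(2*d) = (A - 210)*(2*d) = (-210 + A)*(2*d) = 2*d*(-210 + A))
(-6725 - 1*17005)/9372 + r(98, 81)/5940 = (-6725 - 1*17005)/9372 + (2*81*(-210 + 98))/5940 = (-6725 - 17005)*(1/9372) + (2*81*(-112))*(1/5940) = -23730*1/9372 - 18144*1/5940 = -3955/1562 - 168/55 = -43631/7810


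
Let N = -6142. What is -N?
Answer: 6142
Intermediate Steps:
-N = -1*(-6142) = 6142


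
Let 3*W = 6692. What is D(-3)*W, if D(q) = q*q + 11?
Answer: 133840/3 ≈ 44613.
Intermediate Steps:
D(q) = 11 + q**2 (D(q) = q**2 + 11 = 11 + q**2)
W = 6692/3 (W = (1/3)*6692 = 6692/3 ≈ 2230.7)
D(-3)*W = (11 + (-3)**2)*(6692/3) = (11 + 9)*(6692/3) = 20*(6692/3) = 133840/3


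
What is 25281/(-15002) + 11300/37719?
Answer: -784051439/565860438 ≈ -1.3856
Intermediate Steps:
25281/(-15002) + 11300/37719 = 25281*(-1/15002) + 11300*(1/37719) = -25281/15002 + 11300/37719 = -784051439/565860438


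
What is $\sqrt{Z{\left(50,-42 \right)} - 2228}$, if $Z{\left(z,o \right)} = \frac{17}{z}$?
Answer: $\frac{i \sqrt{222766}}{10} \approx 47.198 i$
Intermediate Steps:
$\sqrt{Z{\left(50,-42 \right)} - 2228} = \sqrt{\frac{17}{50} - 2228} = \sqrt{- \frac{111383}{50}} = \frac{i \sqrt{222766}}{10}$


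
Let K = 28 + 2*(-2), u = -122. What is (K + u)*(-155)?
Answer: 15190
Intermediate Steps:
K = 24 (K = 28 - 4 = 24)
(K + u)*(-155) = (24 - 122)*(-155) = -98*(-155) = 15190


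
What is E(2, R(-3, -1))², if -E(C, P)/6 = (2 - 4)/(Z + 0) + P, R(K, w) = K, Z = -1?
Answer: 36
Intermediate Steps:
E(C, P) = -12 - 6*P (E(C, P) = -6*((2 - 4)/(-1 + 0) + P) = -6*(-2/(-1) + P) = -6*(-2*(-1) + P) = -6*(2 + P) = -12 - 6*P)
E(2, R(-3, -1))² = (-12 - 6*(-3))² = (-12 + 18)² = 6² = 36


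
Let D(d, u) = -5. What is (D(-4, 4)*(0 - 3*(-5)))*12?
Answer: -900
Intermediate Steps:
(D(-4, 4)*(0 - 3*(-5)))*12 = -5*(0 - 3*(-5))*12 = -5*(0 + 15)*12 = -5*15*12 = -75*12 = -900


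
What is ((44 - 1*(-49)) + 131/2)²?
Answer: 100489/4 ≈ 25122.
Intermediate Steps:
((44 - 1*(-49)) + 131/2)² = ((44 + 49) + 131*(½))² = (93 + 131/2)² = (317/2)² = 100489/4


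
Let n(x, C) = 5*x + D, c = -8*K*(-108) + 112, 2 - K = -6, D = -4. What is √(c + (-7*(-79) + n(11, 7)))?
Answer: 2*√1907 ≈ 87.338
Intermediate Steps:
K = 8 (K = 2 - 1*(-6) = 2 + 6 = 8)
c = 7024 (c = -8*8*(-108) + 112 = -64*(-108) + 112 = 6912 + 112 = 7024)
n(x, C) = -4 + 5*x (n(x, C) = 5*x - 4 = -4 + 5*x)
√(c + (-7*(-79) + n(11, 7))) = √(7024 + (-7*(-79) + (-4 + 5*11))) = √(7024 + (553 + (-4 + 55))) = √(7024 + (553 + 51)) = √(7024 + 604) = √7628 = 2*√1907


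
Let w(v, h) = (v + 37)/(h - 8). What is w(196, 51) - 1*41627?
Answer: -1789728/43 ≈ -41622.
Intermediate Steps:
w(v, h) = (37 + v)/(-8 + h)
w(196, 51) - 1*41627 = (37 + 196)/(-8 + 51) - 1*41627 = 233/43 - 41627 = -1789728/43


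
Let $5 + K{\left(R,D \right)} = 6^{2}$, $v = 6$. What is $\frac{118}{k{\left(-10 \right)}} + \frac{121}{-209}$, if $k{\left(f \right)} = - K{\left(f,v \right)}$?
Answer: $- \frac{2583}{589} \approx -4.3854$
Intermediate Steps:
$K{\left(R,D \right)} = 31$ ($K{\left(R,D \right)} = -5 + 6^{2} = -5 + 36 = 31$)
$k{\left(f \right)} = -31$ ($k{\left(f \right)} = \left(-1\right) 31 = -31$)
$\frac{118}{k{\left(-10 \right)}} + \frac{121}{-209} = \frac{118}{-31} + \frac{121}{-209} = 118 \left(- \frac{1}{31}\right) + 121 \left(- \frac{1}{209}\right) = - \frac{118}{31} - \frac{11}{19} = - \frac{2583}{589}$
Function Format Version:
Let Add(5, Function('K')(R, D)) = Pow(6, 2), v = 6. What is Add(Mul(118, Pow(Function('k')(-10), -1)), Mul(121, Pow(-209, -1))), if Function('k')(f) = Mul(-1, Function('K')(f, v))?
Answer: Rational(-2583, 589) ≈ -4.3854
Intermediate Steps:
Function('K')(R, D) = 31 (Function('K')(R, D) = Add(-5, Pow(6, 2)) = Add(-5, 36) = 31)
Function('k')(f) = -31 (Function('k')(f) = Mul(-1, 31) = -31)
Add(Mul(118, Pow(Function('k')(-10), -1)), Mul(121, Pow(-209, -1))) = Add(Mul(118, Pow(-31, -1)), Mul(121, Pow(-209, -1))) = Add(Mul(118, Rational(-1, 31)), Mul(121, Rational(-1, 209))) = Add(Rational(-118, 31), Rational(-11, 19)) = Rational(-2583, 589)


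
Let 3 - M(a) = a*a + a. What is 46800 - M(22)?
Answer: 47303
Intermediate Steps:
M(a) = 3 - a - a**2 (M(a) = 3 - (a*a + a) = 3 - (a**2 + a) = 3 - (a + a**2) = 3 + (-a - a**2) = 3 - a - a**2)
46800 - M(22) = 46800 - (3 - 1*22 - 1*22**2) = 46800 - (3 - 22 - 1*484) = 46800 - (3 - 22 - 484) = 46800 - 1*(-503) = 46800 + 503 = 47303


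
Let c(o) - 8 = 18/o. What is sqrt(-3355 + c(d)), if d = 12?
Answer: I*sqrt(13382)/2 ≈ 57.84*I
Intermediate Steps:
c(o) = 8 + 18/o
sqrt(-3355 + c(d)) = sqrt(-3355 + (8 + 18/12)) = sqrt(-3355 + (8 + 18*(1/12))) = sqrt(-3355 + (8 + 3/2)) = sqrt(-3355 + 19/2) = sqrt(-6691/2) = I*sqrt(13382)/2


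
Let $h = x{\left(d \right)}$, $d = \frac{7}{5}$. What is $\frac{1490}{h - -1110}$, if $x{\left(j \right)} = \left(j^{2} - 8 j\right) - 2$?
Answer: $\frac{37250}{27469} \approx 1.3561$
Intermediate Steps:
$d = \frac{7}{5}$ ($d = 7 \cdot \frac{1}{5} = \frac{7}{5} \approx 1.4$)
$x{\left(j \right)} = -2 + j^{2} - 8 j$
$h = - \frac{281}{25}$ ($h = -2 + \left(\frac{7}{5}\right)^{2} - \frac{56}{5} = -2 + \frac{49}{25} - \frac{56}{5} = - \frac{281}{25} \approx -11.24$)
$\frac{1490}{h - -1110} = \frac{1490}{- \frac{281}{25} - -1110} = \frac{1490}{- \frac{281}{25} + 1110} = \frac{1490}{\frac{27469}{25}} = 1490 \cdot \frac{25}{27469} = \frac{37250}{27469}$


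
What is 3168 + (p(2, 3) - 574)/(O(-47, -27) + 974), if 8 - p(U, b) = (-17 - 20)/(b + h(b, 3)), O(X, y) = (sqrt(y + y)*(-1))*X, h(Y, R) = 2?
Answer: 1208128407/381415 + 56259*I*sqrt(6)/762830 ≈ 3167.5 + 0.18065*I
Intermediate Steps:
O(X, y) = -X*sqrt(2)*sqrt(y) (O(X, y) = (sqrt(2*y)*(-1))*X = ((sqrt(2)*sqrt(y))*(-1))*X = (-sqrt(2)*sqrt(y))*X = -X*sqrt(2)*sqrt(y))
p(U, b) = 8 + 37/(2 + b) (p(U, b) = 8 - (-17 - 20)/(b + 2) = 8 - (-37)/(2 + b) = 8 + 37/(2 + b))
3168 + (p(2, 3) - 574)/(O(-47, -27) + 974) = 3168 + ((53 + 8*3)/(2 + 3) - 574)/(-1*(-47)*sqrt(2)*sqrt(-27) + 974) = 3168 + ((53 + 24)/5 - 574)/(-1*(-47)*sqrt(2)*3*I*sqrt(3) + 974) = 3168 + ((1/5)*77 - 574)/(141*I*sqrt(6) + 974) = 3168 + (77/5 - 574)/(974 + 141*I*sqrt(6)) = 3168 - 2793/(5*(974 + 141*I*sqrt(6)))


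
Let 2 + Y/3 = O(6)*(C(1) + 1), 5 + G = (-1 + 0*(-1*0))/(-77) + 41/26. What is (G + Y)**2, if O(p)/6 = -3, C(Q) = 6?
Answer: 601547604025/4008004 ≈ 1.5009e+5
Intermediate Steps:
O(p) = -18 (O(p) = 6*(-3) = -18)
G = -6827/2002 (G = -5 + ((-1 + 0*(-1*0))/(-77) + 41/26) = -5 + ((-1 + 0*0)*(-1/77) + 41*(1/26)) = -5 + ((-1 + 0)*(-1/77) + 41/26) = -5 + (-1*(-1/77) + 41/26) = -5 + (1/77 + 41/26) = -5 + 3183/2002 = -6827/2002 ≈ -3.4101)
Y = -384 (Y = -6 + 3*(-18*(6 + 1)) = -6 + 3*(-18*7) = -6 + 3*(-126) = -6 - 378 = -384)
(G + Y)**2 = (-6827/2002 - 384)**2 = (-775595/2002)**2 = 601547604025/4008004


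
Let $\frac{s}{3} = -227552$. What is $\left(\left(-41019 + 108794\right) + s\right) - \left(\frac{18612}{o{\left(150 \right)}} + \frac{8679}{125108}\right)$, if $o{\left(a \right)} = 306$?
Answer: $- \frac{1307880555731}{2126836} \approx -6.1494 \cdot 10^{5}$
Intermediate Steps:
$s = -682656$ ($s = 3 \left(-227552\right) = -682656$)
$\left(\left(-41019 + 108794\right) + s\right) - \left(\frac{18612}{o{\left(150 \right)}} + \frac{8679}{125108}\right) = \left(\left(-41019 + 108794\right) - 682656\right) - \left(\frac{18612}{306} + \frac{8679}{125108}\right) = \left(67775 - 682656\right) - \left(18612 \cdot \frac{1}{306} + 8679 \cdot \frac{1}{125108}\right) = -614881 - \left(\frac{1034}{17} + \frac{8679}{125108}\right) = -614881 - \frac{129509215}{2126836} = - \frac{1307880555731}{2126836}$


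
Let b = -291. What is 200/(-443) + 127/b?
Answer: -114461/128913 ≈ -0.88789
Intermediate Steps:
200/(-443) + 127/b = 200/(-443) + 127/(-291) = 200*(-1/443) + 127*(-1/291) = -200/443 - 127/291 = -114461/128913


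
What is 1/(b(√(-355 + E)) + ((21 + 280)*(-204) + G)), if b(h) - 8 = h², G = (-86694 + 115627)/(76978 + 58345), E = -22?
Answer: -135323/8359278746 ≈ -1.6188e-5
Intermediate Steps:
G = 28933/135323 ≈ 0.21381
b(h) = 8 + h²
1/(b(√(-355 + E)) + ((21 + 280)*(-204) + G)) = 1/((8 + (√(-355 - 22))²) + ((21 + 280)*(-204) + 28933/135323)) = 1/((8 + (√(-377))²) + (301*(-204) + 28933/135323)) = 1/((8 + (I*√377)²) + (-61404 + 28933/135323)) = 1/((8 - 377) - 8309344559/135323) = 1/(-369 - 8309344559/135323) = 1/(-8359278746/135323) = -135323/8359278746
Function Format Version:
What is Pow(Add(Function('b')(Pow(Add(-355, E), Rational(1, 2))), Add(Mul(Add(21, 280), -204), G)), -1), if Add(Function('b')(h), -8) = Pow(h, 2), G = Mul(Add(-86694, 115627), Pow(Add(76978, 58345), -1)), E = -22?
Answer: Rational(-135323, 8359278746) ≈ -1.6188e-5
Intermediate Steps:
G = Rational(28933, 135323) (G = Mul(28933, Pow(135323, -1)) = Mul(28933, Rational(1, 135323)) = Rational(28933, 135323) ≈ 0.21381)
Function('b')(h) = Add(8, Pow(h, 2))
Pow(Add(Function('b')(Pow(Add(-355, E), Rational(1, 2))), Add(Mul(Add(21, 280), -204), G)), -1) = Pow(Add(Add(8, Pow(Pow(Add(-355, -22), Rational(1, 2)), 2)), Add(Mul(Add(21, 280), -204), Rational(28933, 135323))), -1) = Pow(Add(Add(8, Pow(Pow(-377, Rational(1, 2)), 2)), Add(Mul(301, -204), Rational(28933, 135323))), -1) = Pow(Add(Add(8, Pow(Mul(I, Pow(377, Rational(1, 2))), 2)), Add(-61404, Rational(28933, 135323))), -1) = Pow(Add(Add(8, -377), Rational(-8309344559, 135323)), -1) = Pow(Add(-369, Rational(-8309344559, 135323)), -1) = Pow(Rational(-8359278746, 135323), -1) = Rational(-135323, 8359278746)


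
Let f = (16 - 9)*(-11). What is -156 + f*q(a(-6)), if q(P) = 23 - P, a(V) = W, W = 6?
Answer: -1465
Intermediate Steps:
a(V) = 6
f = -77 (f = 7*(-11) = -77)
-156 + f*q(a(-6)) = -156 - 77*(23 - 1*6) = -156 - 77*(23 - 6) = -156 - 77*17 = -156 - 1309 = -1465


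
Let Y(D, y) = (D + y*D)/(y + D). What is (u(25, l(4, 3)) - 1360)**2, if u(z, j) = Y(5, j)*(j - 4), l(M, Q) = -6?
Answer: 2592100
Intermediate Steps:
Y(D, y) = (D + D*y)/(D + y)
u(z, j) = 5*(1 + j)*(-4 + j)/(5 + j) (u(z, j) = (5*(1 + j)/(5 + j))*(j - 4) = (5*(1 + j)/(5 + j))*(-4 + j) = 5*(1 + j)*(-4 + j)/(5 + j))
(u(25, l(4, 3)) - 1360)**2 = (5*(1 - 6)*(-4 - 6)/(5 - 6) - 1360)**2 = (5*(-5)*(-10)/(-1) - 1360)**2 = (5*(-1)*(-5)*(-10) - 1360)**2 = (-250 - 1360)**2 = (-1610)**2 = 2592100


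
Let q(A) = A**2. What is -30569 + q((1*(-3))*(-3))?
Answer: -30488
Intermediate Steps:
-30569 + q((1*(-3))*(-3)) = -30569 + ((1*(-3))*(-3))**2 = -30569 + (-3*(-3))**2 = -30569 + 9**2 = -30569 + 81 = -30488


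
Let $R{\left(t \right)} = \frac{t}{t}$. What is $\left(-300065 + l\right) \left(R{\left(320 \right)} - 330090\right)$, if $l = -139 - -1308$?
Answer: $98662281744$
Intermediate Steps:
$R{\left(t \right)} = 1$
$l = 1169$ ($l = -139 + 1308 = 1169$)
$\left(-300065 + l\right) \left(R{\left(320 \right)} - 330090\right) = \left(-300065 + 1169\right) \left(1 - 330090\right) = \left(-298896\right) \left(-330089\right) = 98662281744$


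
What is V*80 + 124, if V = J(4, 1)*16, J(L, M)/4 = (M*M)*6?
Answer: 30844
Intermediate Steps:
J(L, M) = 24*M² (J(L, M) = 4*((M*M)*6) = 4*(M²*6) = 4*(6*M²) = 24*M²)
V = 384 (V = (24*1²)*16 = (24*1)*16 = 24*16 = 384)
V*80 + 124 = 384*80 + 124 = 30720 + 124 = 30844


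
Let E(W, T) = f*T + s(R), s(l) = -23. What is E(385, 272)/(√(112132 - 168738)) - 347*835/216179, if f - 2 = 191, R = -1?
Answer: -289745/216179 - 52473*I*√56606/56606 ≈ -1.3403 - 220.55*I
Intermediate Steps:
f = 193 (f = 2 + 191 = 193)
E(W, T) = -23 + 193*T (E(W, T) = 193*T - 23 = -23 + 193*T)
E(385, 272)/(√(112132 - 168738)) - 347*835/216179 = (-23 + 193*272)/(√(112132 - 168738)) - 347*835/216179 = (-23 + 52496)/(√(-56606)) - 289745*1/216179 = 52473/((I*√56606)) - 289745/216179 = 52473*(-I*√56606/56606) - 289745/216179 = -52473*I*√56606/56606 - 289745/216179 = -289745/216179 - 52473*I*√56606/56606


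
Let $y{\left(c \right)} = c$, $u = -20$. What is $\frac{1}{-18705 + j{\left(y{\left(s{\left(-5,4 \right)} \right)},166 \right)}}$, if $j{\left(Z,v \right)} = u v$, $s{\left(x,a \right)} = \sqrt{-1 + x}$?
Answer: $- \frac{1}{22025} \approx -4.5403 \cdot 10^{-5}$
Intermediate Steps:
$j{\left(Z,v \right)} = - 20 v$
$\frac{1}{-18705 + j{\left(y{\left(s{\left(-5,4 \right)} \right)},166 \right)}} = \frac{1}{-18705 - 3320} = \frac{1}{-22025} = - \frac{1}{22025}$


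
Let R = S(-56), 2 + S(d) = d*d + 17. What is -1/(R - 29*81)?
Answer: -1/802 ≈ -0.0012469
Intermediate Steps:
S(d) = 15 + d² (S(d) = -2 + (d*d + 17) = -2 + (d² + 17) = -2 + (17 + d²) = 15 + d²)
R = 3151 (R = 15 + (-56)² = 15 + 3136 = 3151)
-1/(R - 29*81) = -1/(3151 - 29*81) = -1/(3151 - 2349) = -1/802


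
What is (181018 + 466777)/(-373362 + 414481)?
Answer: 647795/41119 ≈ 15.754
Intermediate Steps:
(181018 + 466777)/(-373362 + 414481) = 647795/41119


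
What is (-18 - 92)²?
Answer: 12100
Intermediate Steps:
(-18 - 92)² = (-110)² = 12100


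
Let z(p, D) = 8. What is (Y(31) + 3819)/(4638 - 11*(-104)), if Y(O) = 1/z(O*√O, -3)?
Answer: 30553/46256 ≈ 0.66052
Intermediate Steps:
Y(O) = ⅛ (Y(O) = 1/8 = ⅛)
(Y(31) + 3819)/(4638 - 11*(-104)) = (⅛ + 3819)/(4638 - 11*(-104)) = 30553/(8*(4638 + 1144)) = (30553/8)/5782 = (30553/8)*(1/5782) = 30553/46256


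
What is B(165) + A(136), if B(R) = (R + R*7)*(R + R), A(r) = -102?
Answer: 435498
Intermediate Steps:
B(R) = 16*R² (B(R) = (R + 7*R)*(2*R) = (8*R)*(2*R) = 16*R²)
B(165) + A(136) = 16*165² - 102 = 16*27225 - 102 = 435600 - 102 = 435498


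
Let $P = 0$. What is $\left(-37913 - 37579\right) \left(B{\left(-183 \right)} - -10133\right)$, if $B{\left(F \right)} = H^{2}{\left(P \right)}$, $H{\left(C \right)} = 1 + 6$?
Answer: $-768659544$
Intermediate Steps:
$H{\left(C \right)} = 7$
$B{\left(F \right)} = 49$ ($B{\left(F \right)} = 7^{2} = 49$)
$\left(-37913 - 37579\right) \left(B{\left(-183 \right)} - -10133\right) = \left(-37913 - 37579\right) \left(49 - -10133\right) = - 75492 \left(49 + \left(-14034 + 24167\right)\right) = - 75492 \left(49 + 10133\right) = \left(-75492\right) 10182 = -768659544$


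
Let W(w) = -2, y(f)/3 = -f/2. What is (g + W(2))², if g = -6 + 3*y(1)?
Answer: 625/4 ≈ 156.25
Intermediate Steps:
y(f) = -3*f/2 (y(f) = 3*(-f/2) = -3*f/2)
g = -21/2 (g = -6 + 3*(-3/2*1) = -6 + 3*(-3/2) = -6 - 9/2 = -21/2 ≈ -10.500)
(g + W(2))² = (-21/2 - 2)² = (-25/2)² = 625/4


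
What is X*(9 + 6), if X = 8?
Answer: 120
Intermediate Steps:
X*(9 + 6) = 8*(9 + 6) = 8*15 = 120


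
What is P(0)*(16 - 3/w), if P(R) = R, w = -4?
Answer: 0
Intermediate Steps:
P(0)*(16 - 3/w) = 0*(16 - 3/(-4)) = 0*(16 - 3*(-¼)) = 0*(16 + ¾) = 0*(67/4) = 0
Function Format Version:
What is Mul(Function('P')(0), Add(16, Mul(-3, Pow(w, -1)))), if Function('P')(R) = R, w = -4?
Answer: 0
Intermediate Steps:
Mul(Function('P')(0), Add(16, Mul(-3, Pow(w, -1)))) = Mul(0, Add(16, Mul(-3, Pow(-4, -1)))) = Mul(0, Add(16, Mul(-3, Rational(-1, 4)))) = Mul(0, Add(16, Rational(3, 4))) = Mul(0, Rational(67, 4)) = 0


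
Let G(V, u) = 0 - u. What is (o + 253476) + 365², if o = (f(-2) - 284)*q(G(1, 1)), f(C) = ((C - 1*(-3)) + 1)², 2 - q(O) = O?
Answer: 385861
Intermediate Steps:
G(V, u) = -u
q(O) = 2 - O
f(C) = (4 + C)² (f(C) = ((C + 3) + 1)² = ((3 + C) + 1)² = (4 + C)²)
o = -840 (o = ((4 - 2)² - 284)*(2 - (-1)) = (2² - 284)*(2 - 1*(-1)) = (4 - 284)*(2 + 1) = -280*3 = -840)
(o + 253476) + 365² = (-840 + 253476) + 365² = 252636 + 133225 = 385861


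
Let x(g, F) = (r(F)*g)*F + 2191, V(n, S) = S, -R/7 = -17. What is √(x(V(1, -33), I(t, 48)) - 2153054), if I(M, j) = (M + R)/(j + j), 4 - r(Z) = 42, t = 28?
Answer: 47*I*√15565/4 ≈ 1465.9*I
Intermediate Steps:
R = 119 (R = -7*(-17) = 119)
r(Z) = -38 (r(Z) = 4 - 1*42 = 4 - 42 = -38)
I(M, j) = (119 + M)/(2*j) (I(M, j) = (M + 119)/(j + j) = (119 + M)/((2*j)) = (119 + M)*(1/(2*j)) = (119 + M)/(2*j))
x(g, F) = 2191 - 38*F*g (x(g, F) = (-38*g)*F + 2191 = -38*F*g + 2191 = 2191 - 38*F*g)
√(x(V(1, -33), I(t, 48)) - 2153054) = √((2191 - 38*(½)*(119 + 28)/48*(-33)) - 2153054) = √((2191 - 38*(½)*(1/48)*147*(-33)) - 2153054) = √((2191 - 38*49/32*(-33)) - 2153054) = √((2191 + 30723/16) - 2153054) = √(65779/16 - 2153054) = √(-34383085/16) = 47*I*√15565/4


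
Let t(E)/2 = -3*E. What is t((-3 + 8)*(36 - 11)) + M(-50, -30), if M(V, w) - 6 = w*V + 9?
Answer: 765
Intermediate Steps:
M(V, w) = 15 + V*w (M(V, w) = 6 + (w*V + 9) = 6 + (V*w + 9) = 6 + (9 + V*w) = 15 + V*w)
t(E) = -6*E (t(E) = 2*(-3*E) = -6*E)
t((-3 + 8)*(36 - 11)) + M(-50, -30) = -6*(-3 + 8)*(36 - 11) + (15 - 50*(-30)) = -30*25 + (15 + 1500) = -6*125 + 1515 = -750 + 1515 = 765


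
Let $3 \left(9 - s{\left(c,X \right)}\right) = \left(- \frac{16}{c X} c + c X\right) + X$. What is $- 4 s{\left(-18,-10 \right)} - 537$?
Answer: $- \frac{1721}{5} \approx -344.2$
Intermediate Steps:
$s{\left(c,X \right)} = 9 - \frac{X}{3} + \frac{16}{3 X} - \frac{X c}{3}$ ($s{\left(c,X \right)} = 9 - \frac{\left(- \frac{16}{c X} c + c X\right) + X}{3} = 9 - \frac{\left(- \frac{16}{X c} c + X c\right) + X}{3} = 9 - \frac{\left(- \frac{16}{X} + X c\right) + X}{3} = 9 - \frac{X - \frac{16}{X} + X c}{3} = 9 - \left(- \frac{16}{3 X} + \frac{X}{3} + \frac{X c}{3}\right) = 9 - \frac{X}{3} + \frac{16}{3 X} - \frac{X c}{3}$)
$- 4 s{\left(-18,-10 \right)} - 537 = - 4 \frac{16 - - 10 \left(-27 - 10 - -180\right)}{3 \left(-10\right)} - 537 = - 4 \cdot \frac{1}{3} \left(- \frac{1}{10}\right) \left(16 - - 10 \left(-27 - 10 + 180\right)\right) - 537 = - 4 \cdot \frac{1}{3} \left(- \frac{1}{10}\right) \left(16 - \left(-10\right) 143\right) - 537 = - 4 \cdot \frac{1}{3} \left(- \frac{1}{10}\right) \left(16 + 1430\right) - 537 = - 4 \cdot \frac{1}{3} \left(- \frac{1}{10}\right) 1446 - 537 = \left(-4\right) \left(- \frac{241}{5}\right) - 537 = \frac{964}{5} - 537 = - \frac{1721}{5}$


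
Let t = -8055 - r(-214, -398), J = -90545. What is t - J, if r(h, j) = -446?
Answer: 82936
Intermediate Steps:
t = -7609 (t = -8055 - 1*(-446) = -8055 + 446 = -7609)
t - J = -7609 - 1*(-90545) = -7609 + 90545 = 82936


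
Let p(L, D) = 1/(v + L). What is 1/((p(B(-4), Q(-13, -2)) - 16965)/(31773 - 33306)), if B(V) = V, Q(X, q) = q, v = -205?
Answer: 320397/3545686 ≈ 0.090362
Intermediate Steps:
p(L, D) = 1/(-205 + L)
1/((p(B(-4), Q(-13, -2)) - 16965)/(31773 - 33306)) = 1/((1/(-205 - 4) - 16965)/(31773 - 33306)) = 1/((1/(-209) - 16965)/(-1533)) = 1/((-1/209 - 16965)*(-1/1533)) = 1/(-3545686/209*(-1/1533)) = 1/(3545686/320397) = 320397/3545686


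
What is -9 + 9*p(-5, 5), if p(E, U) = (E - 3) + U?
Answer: -36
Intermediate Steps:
p(E, U) = -3 + E + U (p(E, U) = (-3 + E) + U = -3 + E + U)
-9 + 9*p(-5, 5) = -9 + 9*(-3 - 5 + 5) = -9 + 9*(-3) = -9 - 27 = -36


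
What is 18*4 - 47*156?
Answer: -7260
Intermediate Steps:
18*4 - 47*156 = 72 - 7332 = -7260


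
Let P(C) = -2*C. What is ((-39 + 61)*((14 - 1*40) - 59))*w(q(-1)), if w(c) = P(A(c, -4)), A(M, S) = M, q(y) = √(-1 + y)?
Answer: 3740*I*√2 ≈ 5289.2*I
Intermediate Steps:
w(c) = -2*c
((-39 + 61)*((14 - 1*40) - 59))*w(q(-1)) = ((-39 + 61)*((14 - 1*40) - 59))*(-2*√(-1 - 1)) = (22*((14 - 40) - 59))*(-2*I*√2) = (22*(-26 - 59))*(-2*I*√2) = (22*(-85))*(-2*I*√2) = -(-3740)*I*√2 = 3740*I*√2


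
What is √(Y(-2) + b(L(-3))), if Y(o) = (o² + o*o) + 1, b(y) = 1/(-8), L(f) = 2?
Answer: √142/4 ≈ 2.9791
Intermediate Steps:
b(y) = -⅛
Y(o) = 1 + 2*o² (Y(o) = (o² + o²) + 1 = 2*o² + 1 = 1 + 2*o²)
√(Y(-2) + b(L(-3))) = √((1 + 2*(-2)²) - ⅛) = √((1 + 2*4) - ⅛) = √((1 + 8) - ⅛) = √(9 - ⅛) = √(71/8) = √142/4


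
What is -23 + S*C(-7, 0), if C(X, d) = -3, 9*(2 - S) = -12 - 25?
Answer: -124/3 ≈ -41.333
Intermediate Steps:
S = 55/9 (S = 2 - (-12 - 25)/9 = 2 - ⅑*(-37) = 2 + 37/9 = 55/9 ≈ 6.1111)
-23 + S*C(-7, 0) = -23 + (55/9)*(-3) = -23 - 55/3 = -124/3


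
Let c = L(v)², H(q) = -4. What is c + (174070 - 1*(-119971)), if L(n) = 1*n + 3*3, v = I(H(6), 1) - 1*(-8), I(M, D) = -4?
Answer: 294210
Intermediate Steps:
v = 4 (v = -4 - 1*(-8) = -4 + 8 = 4)
L(n) = 9 + n (L(n) = n + 9 = 9 + n)
c = 169 (c = (9 + 4)² = 13² = 169)
c + (174070 - 1*(-119971)) = 169 + (174070 - 1*(-119971)) = 169 + (174070 + 119971) = 169 + 294041 = 294210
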